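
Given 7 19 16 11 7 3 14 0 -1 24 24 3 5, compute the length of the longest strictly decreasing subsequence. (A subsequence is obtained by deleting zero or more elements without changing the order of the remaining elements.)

7

Let dp[i] be the longest decreasing subsequence ending at position i. Then dp = [1, 1, 2, 3, 4, 5, 3, 6, 7, 1, 1, 5, 5].
The maximum is 7; one witness is 19, 16, 11, 7, 3, 0, -1 at positions 2,3,4,5,6,8,9.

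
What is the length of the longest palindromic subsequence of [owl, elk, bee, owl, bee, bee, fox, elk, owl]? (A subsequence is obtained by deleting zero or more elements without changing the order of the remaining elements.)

Using dp[i][j] = 2 + dp[i+1][j−1] if the ends match, else max(dp[i+1][j], dp[i][j−1]):
dp[1][9] = 7. A witness is owl elk bee bee bee elk owl at positions 1,2,3,5,6,8,9.

7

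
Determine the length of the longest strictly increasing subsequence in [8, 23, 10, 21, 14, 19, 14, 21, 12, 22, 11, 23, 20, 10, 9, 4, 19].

One longest increasing subsequence is 8, 10, 14, 19, 21, 22, 23 (positions 1,3,5,6,8,10,12), of length 7; no longer one exists.

7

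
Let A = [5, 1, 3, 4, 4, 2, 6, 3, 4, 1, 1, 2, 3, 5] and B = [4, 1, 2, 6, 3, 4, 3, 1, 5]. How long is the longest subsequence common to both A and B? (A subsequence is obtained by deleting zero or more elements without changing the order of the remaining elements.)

Backtracking the LCS table gives one alignment: 1 (A2,B2) → 2 (A6,B3) → 6 (A7,B4) → 3 (A8,B5) → 4 (A9,B6) → 1 (A11,B8) → 5 (A14,B9).
So the longest common subsequence has length 7.

7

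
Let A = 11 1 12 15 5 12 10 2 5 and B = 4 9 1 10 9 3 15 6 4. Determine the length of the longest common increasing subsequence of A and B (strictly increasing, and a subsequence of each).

For each value that appears in both, track the longest common increasing run ending there.
The best achievable length is 2; one witness is 1, 10 (A-positions 2,7, B-positions 3,4).

2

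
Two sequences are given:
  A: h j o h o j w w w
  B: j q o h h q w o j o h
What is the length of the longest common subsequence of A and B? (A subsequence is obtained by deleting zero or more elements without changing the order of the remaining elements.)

5

Backtracking the LCS table gives one alignment: j (A2,B1) → o (A3,B3) → h (A4,B5) → o (A5,B8) → j (A6,B9).
So the longest common subsequence has length 5.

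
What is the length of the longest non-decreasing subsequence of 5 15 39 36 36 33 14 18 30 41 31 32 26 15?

6

One longest non-decreasing subsequence is 5, 15, 18, 30, 31, 32 (positions 1,2,8,9,11,12), of length 6; no longer one exists.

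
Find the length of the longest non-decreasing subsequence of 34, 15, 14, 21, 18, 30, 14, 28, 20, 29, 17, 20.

4

One longest non-decreasing subsequence is 15, 21, 28, 29 (positions 2,4,8,10), of length 4; no longer one exists.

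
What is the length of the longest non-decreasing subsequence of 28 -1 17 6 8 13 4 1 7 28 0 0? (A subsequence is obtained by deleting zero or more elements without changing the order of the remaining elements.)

5

One longest non-decreasing subsequence is -1, 6, 8, 13, 28 (positions 2,4,5,6,10), of length 5; no longer one exists.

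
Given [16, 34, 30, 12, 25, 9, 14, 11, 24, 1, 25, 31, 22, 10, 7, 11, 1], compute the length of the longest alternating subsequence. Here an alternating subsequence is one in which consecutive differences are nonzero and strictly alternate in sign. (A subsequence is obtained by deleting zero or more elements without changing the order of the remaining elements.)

13

A longest alternating subsequence is 16, 34, 12, 25, 9, 14, 11, 24, 1, 25, 10, 11, 1 (positions 1,2,4,5,6,7,8,9,10,11,14,16,17); its 12 consecutive differences strictly alternate in sign, and length 13 is optimal.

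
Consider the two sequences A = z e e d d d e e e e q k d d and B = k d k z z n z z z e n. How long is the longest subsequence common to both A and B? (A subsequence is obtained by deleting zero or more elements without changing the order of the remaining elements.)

Backtracking the LCS table gives one alignment: z (A1,B9) → e (A2,B10).
So the longest common subsequence has length 2.

2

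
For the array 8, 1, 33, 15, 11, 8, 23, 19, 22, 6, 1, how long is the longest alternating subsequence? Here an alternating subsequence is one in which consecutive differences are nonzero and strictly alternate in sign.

8

A longest alternating subsequence is 8, 1, 33, 15, 23, 19, 22, 6 (positions 1,2,3,4,7,8,9,10); its 7 consecutive differences strictly alternate in sign, and length 8 is optimal.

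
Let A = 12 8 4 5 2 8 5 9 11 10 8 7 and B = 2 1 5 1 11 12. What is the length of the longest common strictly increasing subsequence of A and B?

3

A longest common strictly increasing subsequence is 2, 5, 11 (length 3); it appears in order in both A and B, and no longer such subsequence exists.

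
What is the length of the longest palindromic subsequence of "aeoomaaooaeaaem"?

10

Using dp[i][j] = 2 + dp[i+1][j−1] if the ends match, else max(dp[i+1][j], dp[i][j−1]):
dp[1][15] = 10. A witness is aeooaaooea at positions 1,2,3,4,6,7,8,9,11,13.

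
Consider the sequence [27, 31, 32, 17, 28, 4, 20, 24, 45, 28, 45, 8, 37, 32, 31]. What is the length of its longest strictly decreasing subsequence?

Scanning left to right, the best length ending at each element is: 27→1, 31→1, 32→1, 17→2, 28→2, 4→3, 20→3, 24→3, 45→1, 28→2, 45→1, 8→4, 37→2, 32→3, 31→4.
So the longest decreasing subsequence has length 4, e.g. 31, 28, 20, 8.

4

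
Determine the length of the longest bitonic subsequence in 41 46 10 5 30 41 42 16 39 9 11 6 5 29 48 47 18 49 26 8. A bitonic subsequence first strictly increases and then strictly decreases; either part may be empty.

8

Let inc[i] be the LIS ending at i and dec[i] the longest strictly decreasing subsequence starting at i. inc = [1, 2, 1, 1, 2, 3, 4, 2, 3, 2, 3, 2, 1, 4, 5, 5, 4, 6, 5, 3], dec = [6, 6, 4, 1, 5, 5, 5, 4, 4, 3, 3, 2, 1, 3, 4, 3, 2, 3, 2, 1].
max_i inc[i]+dec[i]−1 = 8, with one witness 10, 30, 41, 42, 39, 29, 26, 8.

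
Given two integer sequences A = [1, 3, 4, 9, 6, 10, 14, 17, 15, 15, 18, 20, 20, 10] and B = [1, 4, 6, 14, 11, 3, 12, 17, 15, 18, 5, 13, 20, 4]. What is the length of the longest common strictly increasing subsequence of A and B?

7

A longest common strictly increasing subsequence is 1, 4, 6, 14, 17, 18, 20 (length 7); it appears in order in both A and B, and no longer such subsequence exists.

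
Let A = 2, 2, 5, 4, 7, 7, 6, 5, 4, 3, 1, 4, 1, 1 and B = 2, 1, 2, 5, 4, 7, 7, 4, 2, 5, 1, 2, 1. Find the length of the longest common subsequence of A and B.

9

A longest common subsequence is 2, 2, 5, 4, 7, 7, 5, 1, 1 (length 9); the LCS DP confirms no longer common subsequence exists.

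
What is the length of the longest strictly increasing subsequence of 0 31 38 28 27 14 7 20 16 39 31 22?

4

Let dp[i] be the longest increasing subsequence ending at position i. Then dp = [1, 2, 3, 2, 2, 2, 2, 3, 3, 4, 4, 4].
The maximum is 4; one witness is 0, 31, 38, 39 at positions 1,2,3,10.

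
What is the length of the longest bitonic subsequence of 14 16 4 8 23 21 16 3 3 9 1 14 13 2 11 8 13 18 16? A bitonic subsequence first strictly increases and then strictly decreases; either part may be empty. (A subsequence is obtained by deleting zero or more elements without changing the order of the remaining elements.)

One longest bitonic subsequence is 14, 16, 23, 21, 16, 14, 13, 11, 8 (positions 1,2,5,6,7,12,13,15,16): it rises to 23 then falls. Length 9 is optimal.

9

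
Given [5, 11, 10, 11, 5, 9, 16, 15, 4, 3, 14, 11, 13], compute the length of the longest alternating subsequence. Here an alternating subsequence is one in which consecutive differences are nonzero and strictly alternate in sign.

A longest alternating subsequence is 5, 11, 10, 11, 5, 9, 4, 14, 11, 13 (positions 1,2,3,4,5,6,9,11,12,13); its 9 consecutive differences strictly alternate in sign, and length 10 is optimal.

10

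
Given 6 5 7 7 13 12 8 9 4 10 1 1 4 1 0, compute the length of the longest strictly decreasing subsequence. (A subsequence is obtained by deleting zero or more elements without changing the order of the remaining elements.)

6

Scanning left to right, the best length ending at each element is: 6→1, 5→2, 7→1, 7→1, 13→1, 12→2, 8→3, 9→3, 4→4, 10→3, 1→5, 1→5, 4→4, 1→5, 0→6.
So the longest decreasing subsequence has length 6, e.g. 13, 12, 8, 4, 1, 0.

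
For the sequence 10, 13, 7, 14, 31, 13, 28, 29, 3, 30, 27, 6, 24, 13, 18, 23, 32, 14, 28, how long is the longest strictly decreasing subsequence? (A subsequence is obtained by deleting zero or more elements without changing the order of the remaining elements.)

6

One longest decreasing subsequence is 31, 28, 27, 24, 18, 14 (positions 5,7,11,13,15,18), of length 6; no longer one exists.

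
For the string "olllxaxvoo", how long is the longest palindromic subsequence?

Using dp[i][j] = 2 + dp[i+1][j−1] if the ends match, else max(dp[i+1][j], dp[i][j−1]):
dp[1][10] = 5. A witness is oxaxo at positions 1,5,6,7,10.

5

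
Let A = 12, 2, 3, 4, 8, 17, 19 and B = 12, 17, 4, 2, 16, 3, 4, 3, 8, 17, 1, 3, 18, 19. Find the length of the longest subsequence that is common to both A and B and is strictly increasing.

A longest common strictly increasing subsequence is 2, 3, 4, 8, 17, 19 (length 6); it appears in order in both A and B, and no longer such subsequence exists.

6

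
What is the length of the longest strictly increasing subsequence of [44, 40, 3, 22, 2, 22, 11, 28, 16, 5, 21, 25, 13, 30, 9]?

Let dp[i] be the longest increasing subsequence ending at position i. Then dp = [1, 1, 1, 2, 1, 2, 2, 3, 3, 2, 4, 5, 3, 6, 3].
The maximum is 6; one witness is 3, 11, 16, 21, 25, 30 at positions 3,7,9,11,12,14.

6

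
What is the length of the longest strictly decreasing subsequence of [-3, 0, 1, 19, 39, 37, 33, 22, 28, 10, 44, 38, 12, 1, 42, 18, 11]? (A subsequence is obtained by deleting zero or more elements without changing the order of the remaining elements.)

One longest decreasing subsequence is 39, 37, 33, 22, 10, 1 (positions 5,6,7,8,10,14), of length 6; no longer one exists.

6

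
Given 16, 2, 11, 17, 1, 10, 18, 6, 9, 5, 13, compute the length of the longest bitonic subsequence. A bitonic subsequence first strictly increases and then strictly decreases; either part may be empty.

Let inc[i] be the LIS ending at i and dec[i] the longest strictly decreasing subsequence starting at i. inc = [1, 1, 2, 3, 1, 2, 4, 2, 3, 2, 4], dec = [5, 2, 4, 4, 1, 3, 3, 2, 2, 1, 1].
max_i inc[i]+dec[i]−1 = 6, with one witness 2, 11, 17, 10, 9, 5.

6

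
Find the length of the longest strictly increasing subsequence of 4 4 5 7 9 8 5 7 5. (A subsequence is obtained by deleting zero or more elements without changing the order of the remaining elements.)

Scanning left to right, the best length ending at each element is: 4→1, 4→1, 5→2, 7→3, 9→4, 8→4, 5→2, 7→3, 5→2.
So the longest increasing subsequence has length 4, e.g. 4, 5, 7, 9.

4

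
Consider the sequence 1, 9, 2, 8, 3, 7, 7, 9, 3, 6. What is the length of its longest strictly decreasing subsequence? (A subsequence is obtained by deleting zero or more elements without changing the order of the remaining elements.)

Scanning left to right, the best length ending at each element is: 1→1, 9→1, 2→2, 8→2, 3→3, 7→3, 7→3, 9→1, 3→4, 6→4.
So the longest decreasing subsequence has length 4, e.g. 9, 8, 7, 3.

4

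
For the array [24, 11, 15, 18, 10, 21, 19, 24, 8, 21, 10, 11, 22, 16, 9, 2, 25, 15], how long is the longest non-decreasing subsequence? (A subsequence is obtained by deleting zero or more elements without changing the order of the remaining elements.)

One longest non-decreasing subsequence is 11, 15, 18, 21, 21, 22, 25 (positions 2,3,4,6,10,13,17), of length 7; no longer one exists.

7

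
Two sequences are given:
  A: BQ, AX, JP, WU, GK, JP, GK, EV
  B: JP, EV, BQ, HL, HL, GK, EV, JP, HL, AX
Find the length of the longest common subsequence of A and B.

Backtracking the LCS table gives one alignment: BQ (A1,B3) → GK (A5,B6) → JP (A6,B8).
So the longest common subsequence has length 3.

3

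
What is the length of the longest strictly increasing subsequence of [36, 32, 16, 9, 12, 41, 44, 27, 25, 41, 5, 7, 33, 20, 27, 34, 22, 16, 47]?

Let dp[i] be the longest increasing subsequence ending at position i. Then dp = [1, 1, 1, 1, 2, 3, 4, 3, 3, 4, 1, 2, 4, 3, 4, 5, 4, 3, 6].
The maximum is 6; one witness is 9, 12, 27, 33, 34, 47 at positions 4,5,8,13,16,19.

6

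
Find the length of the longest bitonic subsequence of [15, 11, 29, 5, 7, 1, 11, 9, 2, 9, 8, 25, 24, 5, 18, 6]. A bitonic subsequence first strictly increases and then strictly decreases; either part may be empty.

7

Let inc[i] be the LIS ending at i and dec[i] the longest strictly decreasing subsequence starting at i. inc = [1, 1, 2, 1, 2, 1, 3, 3, 2, 3, 3, 4, 4, 3, 4, 4], dec = [5, 4, 5, 2, 2, 1, 4, 3, 1, 3, 2, 4, 3, 1, 2, 1].
max_i inc[i]+dec[i]−1 = 7, with one witness 5, 7, 11, 25, 24, 18, 6.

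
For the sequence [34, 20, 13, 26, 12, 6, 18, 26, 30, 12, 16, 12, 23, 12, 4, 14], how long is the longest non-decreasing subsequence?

One longest non-decreasing subsequence is 12, 12, 12, 12, 14 (positions 5,10,12,14,16), of length 5; no longer one exists.

5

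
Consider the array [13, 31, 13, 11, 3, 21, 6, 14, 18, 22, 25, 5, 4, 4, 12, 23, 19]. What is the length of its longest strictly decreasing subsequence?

6

Let dp[i] be the longest decreasing subsequence ending at position i. Then dp = [1, 1, 2, 3, 4, 2, 4, 3, 3, 2, 2, 5, 6, 6, 4, 3, 4].
The maximum is 6; one witness is 31, 13, 11, 6, 5, 4 at positions 2,3,4,7,12,13.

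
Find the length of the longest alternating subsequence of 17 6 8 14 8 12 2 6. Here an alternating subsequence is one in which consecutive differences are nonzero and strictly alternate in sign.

7

Track the best alternating length ending on an up-step vs a down-step at each position: up/down = 1/1, 1/2, 3/2, 3/2, 3/4, 5/4, 1/6, 7/6.
The maximum over both is 7; one such subsequence is 17, 6, 14, 8, 12, 2, 6.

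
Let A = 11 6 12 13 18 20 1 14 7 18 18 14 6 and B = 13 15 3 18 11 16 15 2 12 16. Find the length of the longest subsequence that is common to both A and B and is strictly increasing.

2

For each value that appears in both, track the longest common increasing run ending there.
The best achievable length is 2; one witness is 13, 18 (A-positions 4,5, B-positions 1,4).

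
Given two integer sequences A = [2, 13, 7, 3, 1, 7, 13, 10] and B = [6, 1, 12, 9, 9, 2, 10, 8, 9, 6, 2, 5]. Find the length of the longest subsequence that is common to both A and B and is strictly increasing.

For each value that appears in both, track the longest common increasing run ending there.
The best achievable length is 2; one witness is 1, 10 (A-positions 5,8, B-positions 2,7).

2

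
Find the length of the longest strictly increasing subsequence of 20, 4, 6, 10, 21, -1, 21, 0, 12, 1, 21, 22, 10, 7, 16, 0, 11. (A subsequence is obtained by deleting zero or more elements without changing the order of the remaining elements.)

Scanning left to right, the best length ending at each element is: 20→1, 4→1, 6→2, 10→3, 21→4, -1→1, 21→4, 0→2, 12→4, 1→3, 21→5, 22→6, 10→4, 7→4, 16→5, 0→2, 11→5.
So the longest increasing subsequence has length 6, e.g. 4, 6, 10, 12, 21, 22.

6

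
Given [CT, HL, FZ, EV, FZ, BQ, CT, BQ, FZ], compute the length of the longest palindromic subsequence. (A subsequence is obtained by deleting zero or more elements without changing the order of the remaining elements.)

Using dp[i][j] = 2 + dp[i+1][j−1] if the ends match, else max(dp[i+1][j], dp[i][j−1]):
dp[1][9] = 5. A witness is FZ BQ CT BQ FZ at positions 3,6,7,8,9.

5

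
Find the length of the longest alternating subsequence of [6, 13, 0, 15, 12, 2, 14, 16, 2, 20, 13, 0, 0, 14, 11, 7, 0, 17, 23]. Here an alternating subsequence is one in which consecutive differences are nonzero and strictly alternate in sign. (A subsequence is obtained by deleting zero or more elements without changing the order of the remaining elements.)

12

A longest alternating subsequence is 6, 13, 0, 15, 12, 14, 2, 20, 13, 14, 11, 17 (positions 1,2,3,4,5,7,9,10,11,14,15,18); its 11 consecutive differences strictly alternate in sign, and length 12 is optimal.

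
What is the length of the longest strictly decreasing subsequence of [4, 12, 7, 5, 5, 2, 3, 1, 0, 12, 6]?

Scanning left to right, the best length ending at each element is: 4→1, 12→1, 7→2, 5→3, 5→3, 2→4, 3→4, 1→5, 0→6, 12→1, 6→3.
So the longest decreasing subsequence has length 6, e.g. 12, 7, 5, 2, 1, 0.

6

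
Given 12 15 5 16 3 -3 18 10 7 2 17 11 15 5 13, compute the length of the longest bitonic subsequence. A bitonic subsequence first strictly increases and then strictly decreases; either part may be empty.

7

One longest bitonic subsequence is 12, 15, 16, 18, 17, 15, 13 (positions 1,2,4,7,11,13,15): it rises to 18 then falls. Length 7 is optimal.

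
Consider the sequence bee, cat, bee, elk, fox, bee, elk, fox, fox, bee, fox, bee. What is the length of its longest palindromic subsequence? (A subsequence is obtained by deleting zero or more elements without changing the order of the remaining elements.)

8

One longest palindromic subsequence is bee fox bee fox fox bee fox bee (positions 1,5,6,8,9,10,11,12); it reads the same forward and backward, and the interval DP gives dp[1][12] = 8.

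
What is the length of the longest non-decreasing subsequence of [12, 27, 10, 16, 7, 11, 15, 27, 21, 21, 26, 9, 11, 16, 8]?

One longest non-decreasing subsequence is 10, 11, 15, 21, 21, 26 (positions 3,6,7,9,10,11), of length 6; no longer one exists.

6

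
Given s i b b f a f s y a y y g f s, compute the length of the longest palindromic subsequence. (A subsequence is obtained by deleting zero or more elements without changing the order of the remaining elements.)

One longest palindromic subsequence is sfyyyfs (positions 1,5,9,11,12,14,15); it reads the same forward and backward, and the interval DP gives dp[1][15] = 7.

7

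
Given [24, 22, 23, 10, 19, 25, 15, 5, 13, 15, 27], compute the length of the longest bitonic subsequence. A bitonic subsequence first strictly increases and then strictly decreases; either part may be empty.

Let inc[i] be the LIS ending at i and dec[i] the longest strictly decreasing subsequence starting at i. inc = [1, 1, 2, 1, 2, 3, 2, 1, 2, 3, 4], dec = [5, 4, 4, 2, 3, 3, 2, 1, 1, 1, 1].
max_i inc[i]+dec[i]−1 = 5, with one witness 24, 23, 19, 15, 13.

5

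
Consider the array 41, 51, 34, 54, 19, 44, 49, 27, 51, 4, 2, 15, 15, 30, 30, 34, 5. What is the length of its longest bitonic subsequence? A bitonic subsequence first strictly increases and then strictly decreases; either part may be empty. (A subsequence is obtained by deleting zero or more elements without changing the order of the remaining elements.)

7

One longest bitonic subsequence is 41, 51, 54, 49, 27, 15, 5 (positions 1,2,4,7,8,13,17): it rises to 54 then falls. Length 7 is optimal.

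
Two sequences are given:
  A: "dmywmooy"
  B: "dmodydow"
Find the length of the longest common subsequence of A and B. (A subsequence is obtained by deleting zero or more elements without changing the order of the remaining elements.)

A longest common subsequence is dmyw (length 4); the LCS DP confirms no longer common subsequence exists.

4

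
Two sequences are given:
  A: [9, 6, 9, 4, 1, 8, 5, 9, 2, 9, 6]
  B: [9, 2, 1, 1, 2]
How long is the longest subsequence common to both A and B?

3

A longest common subsequence is 9, 1, 2 (length 3); the LCS DP confirms no longer common subsequence exists.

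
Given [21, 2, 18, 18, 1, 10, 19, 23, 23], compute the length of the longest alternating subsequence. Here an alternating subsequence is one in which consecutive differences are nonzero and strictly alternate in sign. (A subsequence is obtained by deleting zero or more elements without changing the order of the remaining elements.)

Track the best alternating length ending on an up-step vs a down-step at each position: up/down = 1/1, 1/2, 3/2, 3/2, 1/4, 5/4, 5/2, 5/1, 5/1.
The maximum over both is 5; one such subsequence is 21, 2, 18, 1, 10.

5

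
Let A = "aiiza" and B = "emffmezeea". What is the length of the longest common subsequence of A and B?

2

A longest common subsequence is za (length 2); the LCS DP confirms no longer common subsequence exists.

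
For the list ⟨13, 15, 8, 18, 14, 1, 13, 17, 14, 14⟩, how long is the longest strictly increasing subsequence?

3

Scanning left to right, the best length ending at each element is: 13→1, 15→2, 8→1, 18→3, 14→2, 1→1, 13→2, 17→3, 14→3, 14→3.
So the longest increasing subsequence has length 3, e.g. 13, 15, 18.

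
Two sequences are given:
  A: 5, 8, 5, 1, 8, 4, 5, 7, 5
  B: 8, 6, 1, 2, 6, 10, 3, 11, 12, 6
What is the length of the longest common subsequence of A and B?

2

Backtracking the LCS table gives one alignment: 8 (A2,B1) → 1 (A4,B3).
So the longest common subsequence has length 2.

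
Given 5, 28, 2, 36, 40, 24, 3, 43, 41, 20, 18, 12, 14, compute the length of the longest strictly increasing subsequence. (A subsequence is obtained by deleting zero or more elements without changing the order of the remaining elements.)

5

One longest increasing subsequence is 5, 28, 36, 40, 43 (positions 1,2,4,5,8), of length 5; no longer one exists.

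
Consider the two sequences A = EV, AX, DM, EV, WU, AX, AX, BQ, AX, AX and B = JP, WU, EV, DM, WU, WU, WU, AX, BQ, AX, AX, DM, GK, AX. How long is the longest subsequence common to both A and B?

Backtracking the LCS table gives one alignment: EV (A1,B3) → DM (A3,B4) → WU (A5,B7) → AX (A6,B8) → AX (A7,B10) → AX (A9,B11) → AX (A10,B14).
So the longest common subsequence has length 7.

7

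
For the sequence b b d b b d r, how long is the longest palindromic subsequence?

Using dp[i][j] = 2 + dp[i+1][j−1] if the ends match, else max(dp[i+1][j], dp[i][j−1]):
dp[1][7] = 5. A witness is bbdbb at positions 1,2,3,4,5.

5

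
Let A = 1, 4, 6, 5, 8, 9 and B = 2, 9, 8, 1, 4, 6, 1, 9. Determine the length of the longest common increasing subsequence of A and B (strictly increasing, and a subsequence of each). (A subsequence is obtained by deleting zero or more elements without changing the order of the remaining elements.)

4

A longest common strictly increasing subsequence is 1, 4, 6, 9 (length 4); it appears in order in both A and B, and no longer such subsequence exists.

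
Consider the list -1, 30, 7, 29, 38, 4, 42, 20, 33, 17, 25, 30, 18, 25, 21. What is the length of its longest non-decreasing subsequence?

Let dp[i] be the longest non-decreasing subsequence ending at position i. Then dp = [1, 2, 2, 3, 4, 2, 5, 3, 4, 3, 4, 5, 4, 5, 5].
The maximum is 5; one witness is -1, 7, 29, 38, 42 at positions 1,3,4,5,7.

5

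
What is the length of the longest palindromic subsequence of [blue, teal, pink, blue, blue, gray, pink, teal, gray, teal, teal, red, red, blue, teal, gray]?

8

Using dp[i][j] = 2 + dp[i+1][j−1] if the ends match, else max(dp[i+1][j], dp[i][j−1]):
dp[1][16] = 8. A witness is blue teal pink blue blue pink teal blue at positions 1,2,3,4,5,7,11,14.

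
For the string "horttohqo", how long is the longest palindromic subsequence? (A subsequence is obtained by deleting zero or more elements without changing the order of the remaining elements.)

One longest palindromic subsequence is hottoh (positions 1,2,4,5,6,7); it reads the same forward and backward, and the interval DP gives dp[1][9] = 6.

6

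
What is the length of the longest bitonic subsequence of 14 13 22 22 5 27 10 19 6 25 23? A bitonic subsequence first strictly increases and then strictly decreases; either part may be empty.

Let inc[i] be the LIS ending at i and dec[i] the longest strictly decreasing subsequence starting at i. inc = [1, 1, 2, 2, 1, 3, 2, 3, 2, 4, 4], dec = [4, 3, 3, 3, 1, 3, 2, 2, 1, 2, 1].
max_i inc[i]+dec[i]−1 = 5, with one witness 14, 22, 27, 25, 23.

5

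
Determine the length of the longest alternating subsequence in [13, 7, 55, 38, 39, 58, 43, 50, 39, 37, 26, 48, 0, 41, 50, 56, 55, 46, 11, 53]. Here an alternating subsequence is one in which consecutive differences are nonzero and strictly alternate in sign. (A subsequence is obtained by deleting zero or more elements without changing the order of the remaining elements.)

A longest alternating subsequence is 13, 7, 55, 38, 58, 43, 50, 39, 48, 0, 50, 46, 53 (positions 1,2,3,4,6,7,8,9,12,13,15,18,20); its 12 consecutive differences strictly alternate in sign, and length 13 is optimal.

13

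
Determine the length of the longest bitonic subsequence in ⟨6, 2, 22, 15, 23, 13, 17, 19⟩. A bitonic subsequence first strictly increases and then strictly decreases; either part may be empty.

4

Let inc[i] be the LIS ending at i and dec[i] the longest strictly decreasing subsequence starting at i. inc = [1, 1, 2, 2, 3, 2, 3, 4], dec = [2, 1, 3, 2, 2, 1, 1, 1].
max_i inc[i]+dec[i]−1 = 4, with one witness 6, 22, 15, 13.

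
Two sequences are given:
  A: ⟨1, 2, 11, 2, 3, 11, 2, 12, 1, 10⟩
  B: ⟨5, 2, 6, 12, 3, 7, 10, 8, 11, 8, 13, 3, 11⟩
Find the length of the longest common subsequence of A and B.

Backtracking the LCS table gives one alignment: 2 (A2,B2) → 11 (A3,B9) → 3 (A5,B12) → 11 (A6,B13).
So the longest common subsequence has length 4.

4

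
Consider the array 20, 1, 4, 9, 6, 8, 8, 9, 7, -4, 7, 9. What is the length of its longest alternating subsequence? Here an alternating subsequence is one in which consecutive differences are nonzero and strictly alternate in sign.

Track the best alternating length ending on an up-step vs a down-step at each position: up/down = 1/1, 1/2, 3/2, 3/2, 3/4, 5/4, 5/4, 5/2, 5/6, 1/6, 7/6, 7/2.
The maximum over both is 7; one such subsequence is 20, 1, 9, 6, 8, -4, 7.

7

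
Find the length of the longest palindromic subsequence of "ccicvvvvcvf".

Using dp[i][j] = 2 + dp[i+1][j−1] if the ends match, else max(dp[i+1][j], dp[i][j−1]):
dp[1][11] = 6. A witness is cvvvvc at positions 4,5,6,7,8,9.

6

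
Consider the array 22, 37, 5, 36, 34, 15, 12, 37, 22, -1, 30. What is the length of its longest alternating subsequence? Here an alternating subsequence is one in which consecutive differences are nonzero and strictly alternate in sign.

8

Track the best alternating length ending on an up-step vs a down-step at each position: up/down = 1/1, 2/1, 1/3, 4/3, 4/5, 4/5, 4/5, 6/1, 6/7, 1/7, 8/7.
The maximum over both is 8; one such subsequence is 22, 37, 5, 36, 34, 37, 22, 30.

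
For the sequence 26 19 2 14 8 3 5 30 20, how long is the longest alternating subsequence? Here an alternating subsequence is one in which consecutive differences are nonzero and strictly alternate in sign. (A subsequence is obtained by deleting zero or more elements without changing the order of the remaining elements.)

Track the best alternating length ending on an up-step vs a down-step at each position: up/down = 1/1, 1/2, 1/2, 3/2, 3/4, 3/4, 5/4, 5/1, 5/6.
The maximum over both is 6; one such subsequence is 26, 2, 14, 8, 30, 20.

6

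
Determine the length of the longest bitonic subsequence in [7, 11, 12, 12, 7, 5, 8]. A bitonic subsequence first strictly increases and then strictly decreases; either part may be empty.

Let inc[i] be the LIS ending at i and dec[i] the longest strictly decreasing subsequence starting at i. inc = [1, 2, 3, 3, 1, 1, 2], dec = [2, 3, 3, 3, 2, 1, 1].
max_i inc[i]+dec[i]−1 = 5, with one witness 7, 11, 12, 7, 5.

5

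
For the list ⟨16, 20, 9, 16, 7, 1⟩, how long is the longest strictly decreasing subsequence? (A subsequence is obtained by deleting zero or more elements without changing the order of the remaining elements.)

4

One longest decreasing subsequence is 16, 9, 7, 1 (positions 1,3,5,6), of length 4; no longer one exists.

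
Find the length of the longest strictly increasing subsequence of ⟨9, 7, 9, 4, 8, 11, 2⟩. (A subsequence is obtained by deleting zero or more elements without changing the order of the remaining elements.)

3

Let dp[i] be the longest increasing subsequence ending at position i. Then dp = [1, 1, 2, 1, 2, 3, 1].
The maximum is 3; one witness is 7, 9, 11 at positions 2,3,6.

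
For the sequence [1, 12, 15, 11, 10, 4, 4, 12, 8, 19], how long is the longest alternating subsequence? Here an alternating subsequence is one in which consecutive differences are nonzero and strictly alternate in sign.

6

Track the best alternating length ending on an up-step vs a down-step at each position: up/down = 1/1, 2/1, 2/1, 2/3, 2/3, 2/3, 2/3, 4/3, 4/5, 6/1.
The maximum over both is 6; one such subsequence is 1, 12, 11, 12, 8, 19.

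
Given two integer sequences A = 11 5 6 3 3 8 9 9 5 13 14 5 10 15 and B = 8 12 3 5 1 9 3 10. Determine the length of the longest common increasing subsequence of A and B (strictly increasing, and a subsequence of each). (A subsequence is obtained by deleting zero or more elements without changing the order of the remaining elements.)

For each value that appears in both, track the longest common increasing run ending there.
The best achievable length is 3; one witness is 3, 5, 10 (A-positions 4,9,13, B-positions 3,4,8).

3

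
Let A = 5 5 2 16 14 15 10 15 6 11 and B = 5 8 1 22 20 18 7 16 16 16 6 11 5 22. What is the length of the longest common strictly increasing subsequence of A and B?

A longest common strictly increasing subsequence is 5, 6, 11 (length 3); it appears in order in both A and B, and no longer such subsequence exists.

3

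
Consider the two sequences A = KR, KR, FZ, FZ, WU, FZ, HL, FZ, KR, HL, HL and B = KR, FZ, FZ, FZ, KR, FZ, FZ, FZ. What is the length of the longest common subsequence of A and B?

5

A longest common subsequence is KR, KR, FZ, FZ, FZ (length 5); the LCS DP confirms no longer common subsequence exists.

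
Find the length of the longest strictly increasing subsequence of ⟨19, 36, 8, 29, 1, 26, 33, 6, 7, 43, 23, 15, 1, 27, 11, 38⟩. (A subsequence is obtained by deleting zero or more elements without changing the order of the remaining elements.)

Scanning left to right, the best length ending at each element is: 19→1, 36→2, 8→1, 29→2, 1→1, 26→2, 33→3, 6→2, 7→3, 43→4, 23→4, 15→4, 1→1, 27→5, 11→4, 38→6.
So the longest increasing subsequence has length 6, e.g. 1, 6, 7, 23, 27, 38.

6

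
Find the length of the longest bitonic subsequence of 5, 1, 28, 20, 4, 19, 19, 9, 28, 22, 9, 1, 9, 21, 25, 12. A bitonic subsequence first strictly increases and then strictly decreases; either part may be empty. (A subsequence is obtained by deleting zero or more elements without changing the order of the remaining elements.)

Let inc[i] be the LIS ending at i and dec[i] the longest strictly decreasing subsequence starting at i. inc = [1, 1, 2, 2, 2, 3, 3, 3, 4, 4, 3, 1, 3, 4, 5, 4], dec = [3, 1, 5, 4, 2, 3, 3, 2, 4, 3, 2, 1, 1, 2, 2, 1].
max_i inc[i]+dec[i]−1 = 7, with one witness 1, 4, 19, 28, 22, 21, 12.

7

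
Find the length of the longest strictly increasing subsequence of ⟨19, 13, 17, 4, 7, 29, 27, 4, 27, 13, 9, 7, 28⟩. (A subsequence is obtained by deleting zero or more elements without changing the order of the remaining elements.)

Let dp[i] be the longest increasing subsequence ending at position i. Then dp = [1, 1, 2, 1, 2, 3, 3, 1, 3, 3, 3, 2, 4].
The maximum is 4; one witness is 13, 17, 27, 28 at positions 2,3,7,13.

4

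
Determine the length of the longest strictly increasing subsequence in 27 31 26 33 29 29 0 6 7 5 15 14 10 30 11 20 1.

One longest increasing subsequence is 0, 6, 7, 10, 11, 20 (positions 7,8,9,13,15,16), of length 6; no longer one exists.

6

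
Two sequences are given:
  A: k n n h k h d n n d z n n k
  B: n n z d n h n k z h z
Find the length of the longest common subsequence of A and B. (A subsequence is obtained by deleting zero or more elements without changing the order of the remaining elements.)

6

A longest common subsequence is nnhkhz (length 6); the LCS DP confirms no longer common subsequence exists.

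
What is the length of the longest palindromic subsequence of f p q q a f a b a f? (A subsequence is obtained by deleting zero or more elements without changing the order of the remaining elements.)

5

Using dp[i][j] = 2 + dp[i+1][j−1] if the ends match, else max(dp[i+1][j], dp[i][j−1]):
dp[1][10] = 5. A witness is fabaf at positions 1,5,8,9,10.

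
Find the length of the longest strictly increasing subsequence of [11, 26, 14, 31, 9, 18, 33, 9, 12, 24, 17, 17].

One longest increasing subsequence is 11, 26, 31, 33 (positions 1,2,4,7), of length 4; no longer one exists.

4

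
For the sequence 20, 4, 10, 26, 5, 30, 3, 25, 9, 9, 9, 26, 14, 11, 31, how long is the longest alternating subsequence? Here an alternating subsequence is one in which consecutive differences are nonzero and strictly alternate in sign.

Track the best alternating length ending on an up-step vs a down-step at each position: up/down = 1/1, 1/2, 3/2, 3/1, 3/4, 5/1, 1/6, 7/6, 7/8, 7/8, 7/8, 9/6, 9/10, 9/10, 11/1.
The maximum over both is 11; one such subsequence is 20, 4, 10, 5, 30, 3, 25, 9, 26, 14, 31.

11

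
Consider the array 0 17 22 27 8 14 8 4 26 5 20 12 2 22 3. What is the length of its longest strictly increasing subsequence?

Let dp[i] be the longest increasing subsequence ending at position i. Then dp = [1, 2, 3, 4, 2, 3, 2, 2, 4, 3, 4, 4, 2, 5, 3].
The maximum is 5; one witness is 0, 8, 14, 20, 22 at positions 1,5,6,11,14.

5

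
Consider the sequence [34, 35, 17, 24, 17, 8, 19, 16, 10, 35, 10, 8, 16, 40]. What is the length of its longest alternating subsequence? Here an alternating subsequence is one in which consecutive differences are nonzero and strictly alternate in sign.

10

A longest alternating subsequence is 34, 35, 17, 24, 17, 19, 16, 35, 10, 16 (positions 1,2,3,4,5,7,8,10,11,13); its 9 consecutive differences strictly alternate in sign, and length 10 is optimal.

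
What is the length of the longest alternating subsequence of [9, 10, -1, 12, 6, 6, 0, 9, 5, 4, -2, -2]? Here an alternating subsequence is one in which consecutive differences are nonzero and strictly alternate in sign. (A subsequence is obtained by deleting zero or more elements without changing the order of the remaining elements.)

Track the best alternating length ending on an up-step vs a down-step at each position: up/down = 1/1, 2/1, 1/3, 4/1, 4/5, 4/5, 4/5, 6/5, 6/7, 6/7, 1/7, 1/7.
The maximum over both is 7; one such subsequence is 9, 10, -1, 12, 6, 9, 5.

7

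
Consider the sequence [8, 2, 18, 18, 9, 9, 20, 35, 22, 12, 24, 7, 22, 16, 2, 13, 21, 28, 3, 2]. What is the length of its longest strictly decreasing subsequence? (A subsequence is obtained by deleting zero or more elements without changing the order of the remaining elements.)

7

Let dp[i] be the longest decreasing subsequence ending at position i. Then dp = [1, 2, 1, 1, 2, 2, 1, 1, 2, 3, 2, 4, 3, 4, 5, 5, 4, 2, 6, 7].
The maximum is 7; one witness is 35, 24, 22, 16, 13, 3, 2 at positions 8,11,13,14,16,19,20.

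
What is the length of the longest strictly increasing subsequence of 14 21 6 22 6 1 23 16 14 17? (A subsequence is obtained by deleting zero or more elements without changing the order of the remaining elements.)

4

One longest increasing subsequence is 14, 21, 22, 23 (positions 1,2,4,7), of length 4; no longer one exists.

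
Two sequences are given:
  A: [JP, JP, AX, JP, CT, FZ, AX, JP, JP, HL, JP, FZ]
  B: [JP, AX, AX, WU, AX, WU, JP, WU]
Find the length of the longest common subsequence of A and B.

A longest common subsequence is JP, AX, AX, JP (length 4); the LCS DP confirms no longer common subsequence exists.

4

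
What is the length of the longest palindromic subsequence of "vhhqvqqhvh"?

One longest palindromic subsequence is hhqqqhh (positions 2,3,4,6,7,8,10); it reads the same forward and backward, and the interval DP gives dp[1][10] = 7.

7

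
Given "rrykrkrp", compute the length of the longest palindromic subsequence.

5

One longest palindromic subsequence is rkrkr (positions 2,4,5,6,7); it reads the same forward and backward, and the interval DP gives dp[1][8] = 5.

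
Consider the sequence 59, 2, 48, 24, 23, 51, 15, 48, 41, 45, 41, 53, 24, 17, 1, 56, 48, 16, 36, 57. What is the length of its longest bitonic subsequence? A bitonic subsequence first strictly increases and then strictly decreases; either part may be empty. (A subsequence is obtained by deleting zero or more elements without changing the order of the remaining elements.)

One longest bitonic subsequence is 2, 48, 51, 48, 45, 41, 24, 17, 16 (positions 2,3,6,8,10,11,13,14,18): it rises to 51 then falls. Length 9 is optimal.

9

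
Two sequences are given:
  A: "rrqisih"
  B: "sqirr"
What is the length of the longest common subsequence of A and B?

A longest common subsequence is rr (length 2); the LCS DP confirms no longer common subsequence exists.

2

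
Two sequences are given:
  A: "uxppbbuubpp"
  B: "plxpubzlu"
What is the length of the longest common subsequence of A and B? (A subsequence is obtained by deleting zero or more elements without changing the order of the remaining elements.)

Backtracking the LCS table gives one alignment: x (A2,B3) → p (A3,B4) → b (A5,B6) → u (A8,B9).
So the longest common subsequence has length 4.

4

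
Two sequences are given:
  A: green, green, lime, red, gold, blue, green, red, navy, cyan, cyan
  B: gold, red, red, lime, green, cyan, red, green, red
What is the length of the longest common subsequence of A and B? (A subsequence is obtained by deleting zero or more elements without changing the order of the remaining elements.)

A longest common subsequence is green, red, green, red (length 4); the LCS DP confirms no longer common subsequence exists.

4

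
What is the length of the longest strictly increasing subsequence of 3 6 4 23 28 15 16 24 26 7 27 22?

7

Let dp[i] be the longest increasing subsequence ending at position i. Then dp = [1, 2, 2, 3, 4, 3, 4, 5, 6, 3, 7, 5].
The maximum is 7; one witness is 3, 6, 15, 16, 24, 26, 27 at positions 1,2,6,7,8,9,11.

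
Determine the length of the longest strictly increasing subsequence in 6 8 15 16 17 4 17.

Let dp[i] be the longest increasing subsequence ending at position i. Then dp = [1, 2, 3, 4, 5, 1, 5].
The maximum is 5; one witness is 6, 8, 15, 16, 17 at positions 1,2,3,4,5.

5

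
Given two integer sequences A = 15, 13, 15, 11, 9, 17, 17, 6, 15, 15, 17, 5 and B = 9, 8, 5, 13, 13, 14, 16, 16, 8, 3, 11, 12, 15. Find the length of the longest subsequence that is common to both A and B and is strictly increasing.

2

For each value that appears in both, track the longest common increasing run ending there.
The best achievable length is 2; one witness is 13, 15 (A-positions 2,3, B-positions 4,13).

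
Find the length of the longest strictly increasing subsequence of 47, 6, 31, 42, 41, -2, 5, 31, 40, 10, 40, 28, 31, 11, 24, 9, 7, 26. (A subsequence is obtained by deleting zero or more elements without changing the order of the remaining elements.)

6

Let dp[i] be the longest increasing subsequence ending at position i. Then dp = [1, 1, 2, 3, 3, 1, 2, 3, 4, 3, 4, 4, 5, 4, 5, 3, 3, 6].
The maximum is 6; one witness is -2, 5, 10, 11, 24, 26 at positions 6,7,10,14,15,18.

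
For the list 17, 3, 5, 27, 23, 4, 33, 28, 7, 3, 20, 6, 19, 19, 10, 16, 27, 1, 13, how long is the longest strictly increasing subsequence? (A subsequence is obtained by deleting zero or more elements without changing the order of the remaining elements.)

Scanning left to right, the best length ending at each element is: 17→1, 3→1, 5→2, 27→3, 23→3, 4→2, 33→4, 28→4, 7→3, 3→1, 20→4, 6→3, 19→4, 19→4, 10→4, 16→5, 27→6, 1→1, 13→5.
So the longest increasing subsequence has length 6, e.g. 3, 5, 7, 10, 16, 27.

6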